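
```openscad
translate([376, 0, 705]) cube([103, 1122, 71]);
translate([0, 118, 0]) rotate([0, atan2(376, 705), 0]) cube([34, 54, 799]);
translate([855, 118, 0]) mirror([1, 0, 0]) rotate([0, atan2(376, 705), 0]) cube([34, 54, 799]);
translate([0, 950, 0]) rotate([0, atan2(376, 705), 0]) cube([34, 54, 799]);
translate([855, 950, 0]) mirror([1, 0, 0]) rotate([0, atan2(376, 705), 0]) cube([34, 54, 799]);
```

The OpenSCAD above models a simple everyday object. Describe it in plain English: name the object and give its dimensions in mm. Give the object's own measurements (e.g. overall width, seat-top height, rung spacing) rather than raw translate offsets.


A sawhorse. A 103×1122×71 mm beam (x, y, z) sits on two A-frame leg pairs. Each pair is two raked legs of 34×54 mm section (54 mm along y) splaying symmetrically in x. Each leg rises 705 mm vertically over 376 mm of horizontal reach and is 799 mm long along its own axis. Every leg's outer bottom edge rests on the floor and its outer top edge meets a bottom edge of the beam — the left legs (tilting toward +x) meet the beam's −x bottom edge, the right legs (their mirror images, tilting toward −x) meet its +x bottom edge — so the leg tops tuck under the beam, the beam's underside is 705 mm above the floor, and the feet are 855 mm apart outside-to-outside with the beam centred between them. The two leg pairs are set in 118 mm from either end of the beam.


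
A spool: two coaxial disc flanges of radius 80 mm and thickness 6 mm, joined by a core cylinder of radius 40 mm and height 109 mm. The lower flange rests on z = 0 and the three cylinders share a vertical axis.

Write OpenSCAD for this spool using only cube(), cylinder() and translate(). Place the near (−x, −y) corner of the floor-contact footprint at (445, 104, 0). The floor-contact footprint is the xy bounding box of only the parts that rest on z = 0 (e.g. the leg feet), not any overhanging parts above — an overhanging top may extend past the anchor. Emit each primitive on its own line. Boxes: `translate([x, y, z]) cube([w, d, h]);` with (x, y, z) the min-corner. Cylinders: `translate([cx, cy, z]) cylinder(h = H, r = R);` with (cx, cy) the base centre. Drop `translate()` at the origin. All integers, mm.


translate([525, 184, 0]) cylinder(h = 6, r = 80);
translate([525, 184, 6]) cylinder(h = 109, r = 40);
translate([525, 184, 115]) cylinder(h = 6, r = 80);


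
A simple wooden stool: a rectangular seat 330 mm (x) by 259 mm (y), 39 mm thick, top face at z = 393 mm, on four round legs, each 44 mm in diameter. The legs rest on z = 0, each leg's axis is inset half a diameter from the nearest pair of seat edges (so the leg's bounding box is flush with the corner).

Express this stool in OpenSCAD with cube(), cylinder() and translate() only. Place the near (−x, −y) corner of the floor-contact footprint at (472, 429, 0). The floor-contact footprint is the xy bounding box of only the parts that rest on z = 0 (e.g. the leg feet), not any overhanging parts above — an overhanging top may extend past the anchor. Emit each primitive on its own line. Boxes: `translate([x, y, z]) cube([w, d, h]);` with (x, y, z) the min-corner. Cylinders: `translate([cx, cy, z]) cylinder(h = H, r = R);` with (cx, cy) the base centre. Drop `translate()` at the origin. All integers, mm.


// leg_h = 393 - 39 = 354
translate([472, 429, 354]) cube([330, 259, 39]);
translate([494, 451, 0]) cylinder(h = 354, r = 22);
translate([780, 451, 0]) cylinder(h = 354, r = 22);
translate([494, 666, 0]) cylinder(h = 354, r = 22);
translate([780, 666, 0]) cylinder(h = 354, r = 22);


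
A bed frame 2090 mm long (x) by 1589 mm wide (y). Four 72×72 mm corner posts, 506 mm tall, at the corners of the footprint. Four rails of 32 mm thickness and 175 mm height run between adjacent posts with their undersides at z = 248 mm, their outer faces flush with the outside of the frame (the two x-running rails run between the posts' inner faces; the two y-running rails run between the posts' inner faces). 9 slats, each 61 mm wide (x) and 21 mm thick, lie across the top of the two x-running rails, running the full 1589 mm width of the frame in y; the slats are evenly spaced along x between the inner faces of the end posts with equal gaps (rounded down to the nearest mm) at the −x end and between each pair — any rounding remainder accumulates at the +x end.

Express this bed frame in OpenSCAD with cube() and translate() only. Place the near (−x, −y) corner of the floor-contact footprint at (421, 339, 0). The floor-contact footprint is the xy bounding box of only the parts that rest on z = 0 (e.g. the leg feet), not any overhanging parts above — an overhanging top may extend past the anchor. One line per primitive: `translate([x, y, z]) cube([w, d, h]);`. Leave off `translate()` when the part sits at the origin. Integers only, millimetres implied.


translate([421, 339, 0]) cube([72, 72, 506]);
translate([421, 1856, 0]) cube([72, 72, 506]);
translate([2439, 339, 0]) cube([72, 72, 506]);
translate([2439, 1856, 0]) cube([72, 72, 506]);
translate([493, 339, 248]) cube([1946, 32, 175]);
translate([493, 1896, 248]) cube([1946, 32, 175]);
translate([421, 411, 248]) cube([32, 1445, 175]);
translate([2479, 411, 248]) cube([32, 1445, 175]);
translate([632, 339, 423]) cube([61, 1589, 21]);
translate([832, 339, 423]) cube([61, 1589, 21]);
translate([1032, 339, 423]) cube([61, 1589, 21]);
translate([1232, 339, 423]) cube([61, 1589, 21]);
translate([1432, 339, 423]) cube([61, 1589, 21]);
translate([1632, 339, 423]) cube([61, 1589, 21]);
translate([1832, 339, 423]) cube([61, 1589, 21]);
translate([2032, 339, 423]) cube([61, 1589, 21]);
translate([2232, 339, 423]) cube([61, 1589, 21]);


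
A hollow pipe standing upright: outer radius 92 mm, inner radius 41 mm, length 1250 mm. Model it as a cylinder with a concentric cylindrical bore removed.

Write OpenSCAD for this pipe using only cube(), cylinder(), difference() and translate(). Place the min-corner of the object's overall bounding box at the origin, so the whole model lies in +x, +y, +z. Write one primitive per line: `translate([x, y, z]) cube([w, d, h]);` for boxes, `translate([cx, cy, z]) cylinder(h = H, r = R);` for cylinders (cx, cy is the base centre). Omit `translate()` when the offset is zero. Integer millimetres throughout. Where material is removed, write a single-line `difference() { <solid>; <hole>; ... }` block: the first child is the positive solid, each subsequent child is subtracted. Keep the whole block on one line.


difference() { translate([92, 92, 0]) cylinder(h = 1250, r = 92); translate([92, 92, 0]) cylinder(h = 1250, r = 41); }


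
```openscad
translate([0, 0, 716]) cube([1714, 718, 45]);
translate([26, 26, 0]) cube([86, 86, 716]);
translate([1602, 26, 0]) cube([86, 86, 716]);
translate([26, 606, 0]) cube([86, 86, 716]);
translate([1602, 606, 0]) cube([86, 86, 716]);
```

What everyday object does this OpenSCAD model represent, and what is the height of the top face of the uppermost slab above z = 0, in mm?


A table. The table height is 761 mm.

A 1714×718×45 slab sits at z = 716 on four 86 mm square posts — a table. The top surface is at 716 + 45 = 761 mm.


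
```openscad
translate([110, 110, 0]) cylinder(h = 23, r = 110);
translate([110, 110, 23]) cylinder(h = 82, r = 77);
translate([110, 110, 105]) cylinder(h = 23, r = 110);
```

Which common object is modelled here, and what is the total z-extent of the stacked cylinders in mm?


A spool. The overall height is 128 mm.

Three coaxial cylinders, large–small–large — a spool. Two 23 mm flanges and a 82 mm core give 23 + 82 + 23 = 128 mm.


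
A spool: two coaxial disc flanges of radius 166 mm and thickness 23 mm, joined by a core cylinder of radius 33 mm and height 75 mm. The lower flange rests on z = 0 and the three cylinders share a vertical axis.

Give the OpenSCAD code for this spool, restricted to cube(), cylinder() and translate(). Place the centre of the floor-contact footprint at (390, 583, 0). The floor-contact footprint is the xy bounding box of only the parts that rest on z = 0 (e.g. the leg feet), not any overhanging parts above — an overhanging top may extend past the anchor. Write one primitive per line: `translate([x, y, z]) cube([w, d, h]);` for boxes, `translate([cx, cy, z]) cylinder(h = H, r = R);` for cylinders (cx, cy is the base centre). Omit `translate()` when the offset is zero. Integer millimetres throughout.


translate([390, 583, 0]) cylinder(h = 23, r = 166);
translate([390, 583, 23]) cylinder(h = 75, r = 33);
translate([390, 583, 98]) cylinder(h = 23, r = 166);


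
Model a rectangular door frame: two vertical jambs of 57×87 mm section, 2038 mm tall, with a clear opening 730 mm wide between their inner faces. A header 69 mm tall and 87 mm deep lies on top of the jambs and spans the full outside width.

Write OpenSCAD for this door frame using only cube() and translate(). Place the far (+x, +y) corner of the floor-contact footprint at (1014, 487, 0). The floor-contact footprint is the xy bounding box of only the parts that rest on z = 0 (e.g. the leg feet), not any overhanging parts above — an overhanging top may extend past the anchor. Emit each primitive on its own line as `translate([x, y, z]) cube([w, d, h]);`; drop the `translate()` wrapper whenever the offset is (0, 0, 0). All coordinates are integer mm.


translate([170, 400, 0]) cube([57, 87, 2038]);
translate([957, 400, 0]) cube([57, 87, 2038]);
translate([170, 400, 2038]) cube([844, 87, 69]);


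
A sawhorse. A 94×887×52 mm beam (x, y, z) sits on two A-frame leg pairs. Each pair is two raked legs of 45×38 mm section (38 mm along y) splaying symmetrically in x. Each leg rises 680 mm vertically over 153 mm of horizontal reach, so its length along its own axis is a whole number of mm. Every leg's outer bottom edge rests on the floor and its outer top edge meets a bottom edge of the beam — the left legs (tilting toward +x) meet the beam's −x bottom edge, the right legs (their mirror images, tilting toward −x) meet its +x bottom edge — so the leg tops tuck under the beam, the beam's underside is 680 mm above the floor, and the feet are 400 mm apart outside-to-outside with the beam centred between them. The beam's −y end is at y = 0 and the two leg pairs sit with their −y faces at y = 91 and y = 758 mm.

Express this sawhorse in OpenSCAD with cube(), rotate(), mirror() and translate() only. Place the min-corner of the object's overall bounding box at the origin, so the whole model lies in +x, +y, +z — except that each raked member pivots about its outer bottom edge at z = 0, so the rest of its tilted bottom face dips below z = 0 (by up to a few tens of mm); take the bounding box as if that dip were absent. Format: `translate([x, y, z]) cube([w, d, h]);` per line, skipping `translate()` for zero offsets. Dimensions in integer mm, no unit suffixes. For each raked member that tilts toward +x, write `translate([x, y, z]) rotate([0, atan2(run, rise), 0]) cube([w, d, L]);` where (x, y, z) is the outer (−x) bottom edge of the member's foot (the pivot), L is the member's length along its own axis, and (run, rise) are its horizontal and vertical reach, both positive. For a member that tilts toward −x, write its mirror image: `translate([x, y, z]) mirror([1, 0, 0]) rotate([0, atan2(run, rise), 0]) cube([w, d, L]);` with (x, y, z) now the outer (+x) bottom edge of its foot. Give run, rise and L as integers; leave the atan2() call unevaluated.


// leg length = √(153² + 680²) = 697
// right-leg outer foot x = 2·153 + 94 = 400
// beam min-corner = (153, 0, 680)
translate([153, 0, 680]) cube([94, 887, 52]);
translate([0, 91, 0]) rotate([0, atan2(153, 680), 0]) cube([45, 38, 697]);
translate([400, 91, 0]) mirror([1, 0, 0]) rotate([0, atan2(153, 680), 0]) cube([45, 38, 697]);
translate([0, 758, 0]) rotate([0, atan2(153, 680), 0]) cube([45, 38, 697]);
translate([400, 758, 0]) mirror([1, 0, 0]) rotate([0, atan2(153, 680), 0]) cube([45, 38, 697]);


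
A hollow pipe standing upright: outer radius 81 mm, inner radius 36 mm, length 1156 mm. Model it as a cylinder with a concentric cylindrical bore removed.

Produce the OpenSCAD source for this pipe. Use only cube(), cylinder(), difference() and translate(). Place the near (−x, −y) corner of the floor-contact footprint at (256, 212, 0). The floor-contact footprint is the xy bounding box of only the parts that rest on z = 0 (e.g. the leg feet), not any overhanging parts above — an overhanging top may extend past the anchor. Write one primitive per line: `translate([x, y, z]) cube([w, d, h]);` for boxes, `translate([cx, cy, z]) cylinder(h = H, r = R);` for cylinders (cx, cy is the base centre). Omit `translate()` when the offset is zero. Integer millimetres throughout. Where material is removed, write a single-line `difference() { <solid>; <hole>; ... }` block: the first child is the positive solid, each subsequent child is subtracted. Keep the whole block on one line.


difference() { translate([337, 293, 0]) cylinder(h = 1156, r = 81); translate([337, 293, 0]) cylinder(h = 1156, r = 36); }


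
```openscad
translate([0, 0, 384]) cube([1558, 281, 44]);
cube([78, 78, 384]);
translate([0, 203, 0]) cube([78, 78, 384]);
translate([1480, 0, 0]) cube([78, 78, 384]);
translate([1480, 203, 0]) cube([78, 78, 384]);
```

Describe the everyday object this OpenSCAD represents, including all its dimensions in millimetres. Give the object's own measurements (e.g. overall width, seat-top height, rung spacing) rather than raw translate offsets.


A long wooden bench with a 1558 mm (x) × 281 mm (y) seat, 44 mm thick, its top surface 428 mm above the floor. Four 78 mm square legs at the seat corners, flush with the edges, run from z = 0 to the seat underside.


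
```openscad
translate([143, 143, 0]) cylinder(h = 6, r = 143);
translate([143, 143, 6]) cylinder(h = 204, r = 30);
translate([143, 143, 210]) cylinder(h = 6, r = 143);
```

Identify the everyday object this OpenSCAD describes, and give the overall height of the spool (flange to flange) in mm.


A spool. The overall height is 216 mm.

Three coaxial cylinders, large–small–large — a spool. Two 6 mm flanges and a 204 mm core give 6 + 204 + 6 = 216 mm.


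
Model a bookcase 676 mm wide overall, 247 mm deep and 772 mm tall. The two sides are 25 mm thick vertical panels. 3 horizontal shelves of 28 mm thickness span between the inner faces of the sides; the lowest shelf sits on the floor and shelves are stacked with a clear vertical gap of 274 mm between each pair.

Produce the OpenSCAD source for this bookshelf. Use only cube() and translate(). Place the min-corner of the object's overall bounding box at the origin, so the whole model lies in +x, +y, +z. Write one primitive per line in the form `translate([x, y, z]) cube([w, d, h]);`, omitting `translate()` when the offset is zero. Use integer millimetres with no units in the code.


cube([25, 247, 772]);
translate([651, 0, 0]) cube([25, 247, 772]);
translate([25, 0, 0]) cube([626, 247, 28]);
translate([25, 0, 302]) cube([626, 247, 28]);
translate([25, 0, 604]) cube([626, 247, 28]);


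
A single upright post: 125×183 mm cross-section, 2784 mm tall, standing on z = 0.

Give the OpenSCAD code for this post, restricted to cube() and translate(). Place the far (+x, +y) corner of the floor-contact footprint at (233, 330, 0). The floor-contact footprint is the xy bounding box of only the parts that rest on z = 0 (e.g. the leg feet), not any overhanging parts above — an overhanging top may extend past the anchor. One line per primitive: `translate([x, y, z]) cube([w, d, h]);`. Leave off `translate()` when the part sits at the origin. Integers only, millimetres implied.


translate([108, 147, 0]) cube([125, 183, 2784]);


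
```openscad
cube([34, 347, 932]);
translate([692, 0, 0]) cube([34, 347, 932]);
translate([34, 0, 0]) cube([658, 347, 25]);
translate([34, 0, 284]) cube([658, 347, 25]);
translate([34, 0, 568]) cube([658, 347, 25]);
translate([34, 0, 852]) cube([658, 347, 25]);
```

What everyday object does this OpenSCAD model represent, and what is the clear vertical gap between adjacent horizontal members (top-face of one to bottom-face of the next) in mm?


A bookshelf. The clear shelf gap is 259 mm.

Two tall side panels with 4 horizontal boards between them — a bookshelf. The first two shelf undersides are at z = 0 and z = 284; with shelf thickness 25, the clear gap is 284 − 0 − 25 = 259 mm.


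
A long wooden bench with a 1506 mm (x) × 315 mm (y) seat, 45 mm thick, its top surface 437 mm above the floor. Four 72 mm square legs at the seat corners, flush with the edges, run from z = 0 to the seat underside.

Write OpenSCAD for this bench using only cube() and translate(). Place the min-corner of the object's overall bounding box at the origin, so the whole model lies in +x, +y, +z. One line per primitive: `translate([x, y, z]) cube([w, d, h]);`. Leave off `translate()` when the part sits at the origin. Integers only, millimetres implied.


// leg_h = 437 − 45 = 392
translate([0, 0, 392]) cube([1506, 315, 45]);
cube([72, 72, 392]);
translate([0, 243, 0]) cube([72, 72, 392]);
translate([1434, 0, 0]) cube([72, 72, 392]);
translate([1434, 243, 0]) cube([72, 72, 392]);


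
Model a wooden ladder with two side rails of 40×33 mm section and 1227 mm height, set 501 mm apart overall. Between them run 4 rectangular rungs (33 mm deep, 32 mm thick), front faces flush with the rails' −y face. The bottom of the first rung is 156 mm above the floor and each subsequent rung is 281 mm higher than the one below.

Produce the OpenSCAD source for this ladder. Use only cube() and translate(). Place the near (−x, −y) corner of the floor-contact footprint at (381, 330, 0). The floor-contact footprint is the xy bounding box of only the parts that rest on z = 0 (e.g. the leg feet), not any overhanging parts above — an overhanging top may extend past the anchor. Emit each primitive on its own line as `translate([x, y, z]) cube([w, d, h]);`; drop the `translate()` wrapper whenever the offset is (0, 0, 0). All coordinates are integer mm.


translate([381, 330, 0]) cube([40, 33, 1227]);
translate([842, 330, 0]) cube([40, 33, 1227]);
translate([421, 330, 156]) cube([421, 33, 32]);
translate([421, 330, 437]) cube([421, 33, 32]);
translate([421, 330, 718]) cube([421, 33, 32]);
translate([421, 330, 999]) cube([421, 33, 32]);


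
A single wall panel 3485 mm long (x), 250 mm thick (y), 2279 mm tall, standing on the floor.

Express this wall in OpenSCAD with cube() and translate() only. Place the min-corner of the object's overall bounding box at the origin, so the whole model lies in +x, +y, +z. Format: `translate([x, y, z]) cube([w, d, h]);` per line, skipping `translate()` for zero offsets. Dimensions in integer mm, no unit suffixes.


cube([3485, 250, 2279]);


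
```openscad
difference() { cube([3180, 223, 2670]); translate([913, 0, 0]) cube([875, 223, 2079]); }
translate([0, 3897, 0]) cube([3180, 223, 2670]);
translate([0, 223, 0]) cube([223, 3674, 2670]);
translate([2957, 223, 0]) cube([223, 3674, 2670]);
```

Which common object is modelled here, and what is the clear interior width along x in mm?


A single room. The interior width is 2734 mm.

Four walls enclosing a rectangle with a door in the front wall — a room. Outside width 3180 minus two 223 mm walls gives 2734 mm.


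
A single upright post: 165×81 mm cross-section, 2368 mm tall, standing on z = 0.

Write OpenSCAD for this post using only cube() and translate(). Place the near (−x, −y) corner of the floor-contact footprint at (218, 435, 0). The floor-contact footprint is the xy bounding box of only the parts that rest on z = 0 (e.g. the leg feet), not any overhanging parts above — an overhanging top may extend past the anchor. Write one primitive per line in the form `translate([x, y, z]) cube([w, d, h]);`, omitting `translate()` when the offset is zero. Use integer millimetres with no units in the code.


translate([218, 435, 0]) cube([165, 81, 2368]);


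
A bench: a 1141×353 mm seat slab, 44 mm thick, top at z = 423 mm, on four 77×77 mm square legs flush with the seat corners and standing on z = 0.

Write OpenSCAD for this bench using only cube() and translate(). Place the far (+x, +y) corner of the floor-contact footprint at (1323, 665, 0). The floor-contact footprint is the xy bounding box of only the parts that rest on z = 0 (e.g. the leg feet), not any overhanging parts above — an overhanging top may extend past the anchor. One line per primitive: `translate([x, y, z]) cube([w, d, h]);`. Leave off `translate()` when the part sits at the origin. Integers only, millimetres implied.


translate([182, 312, 379]) cube([1141, 353, 44]);
translate([182, 312, 0]) cube([77, 77, 379]);
translate([182, 588, 0]) cube([77, 77, 379]);
translate([1246, 312, 0]) cube([77, 77, 379]);
translate([1246, 588, 0]) cube([77, 77, 379]);


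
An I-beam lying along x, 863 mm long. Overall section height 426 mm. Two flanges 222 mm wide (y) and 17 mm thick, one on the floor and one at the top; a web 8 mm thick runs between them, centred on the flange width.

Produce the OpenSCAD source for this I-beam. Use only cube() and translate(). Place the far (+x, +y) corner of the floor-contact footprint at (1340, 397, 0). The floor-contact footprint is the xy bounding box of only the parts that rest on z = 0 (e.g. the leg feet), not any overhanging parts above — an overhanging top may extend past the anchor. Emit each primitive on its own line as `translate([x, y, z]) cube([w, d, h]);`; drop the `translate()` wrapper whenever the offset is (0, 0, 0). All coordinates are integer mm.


translate([477, 175, 0]) cube([863, 222, 17]);
translate([477, 282, 17]) cube([863, 8, 392]);
translate([477, 175, 409]) cube([863, 222, 17]);


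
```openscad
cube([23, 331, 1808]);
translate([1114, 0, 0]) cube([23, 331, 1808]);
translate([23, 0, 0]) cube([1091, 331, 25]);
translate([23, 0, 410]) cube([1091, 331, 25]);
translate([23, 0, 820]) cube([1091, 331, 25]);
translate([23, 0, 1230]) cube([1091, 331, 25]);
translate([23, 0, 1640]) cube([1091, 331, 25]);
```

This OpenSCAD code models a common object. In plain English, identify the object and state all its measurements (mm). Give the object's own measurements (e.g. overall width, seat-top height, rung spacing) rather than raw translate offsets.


An open bookshelf. Two side panels, each 23 mm thick, 331 mm deep and 1808 mm tall, stand 1137 mm apart (outside-to-outside). Between them sit 5 shelves, each 25 mm thick and 331 mm deep, spanning the full gap between the sides. The bottom shelf rests on the floor (its underside at z = 0) and the clear gap between one shelf's top and the next shelf's underside is 385 mm.


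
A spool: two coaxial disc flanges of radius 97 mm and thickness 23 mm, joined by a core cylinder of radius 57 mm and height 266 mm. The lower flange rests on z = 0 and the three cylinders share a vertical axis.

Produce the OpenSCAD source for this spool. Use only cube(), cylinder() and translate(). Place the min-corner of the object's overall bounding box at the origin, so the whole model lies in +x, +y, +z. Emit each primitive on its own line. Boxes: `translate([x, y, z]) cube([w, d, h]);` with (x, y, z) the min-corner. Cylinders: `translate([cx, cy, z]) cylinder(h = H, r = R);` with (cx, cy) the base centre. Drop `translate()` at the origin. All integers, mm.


translate([97, 97, 0]) cylinder(h = 23, r = 97);
translate([97, 97, 23]) cylinder(h = 266, r = 57);
translate([97, 97, 289]) cylinder(h = 23, r = 97);


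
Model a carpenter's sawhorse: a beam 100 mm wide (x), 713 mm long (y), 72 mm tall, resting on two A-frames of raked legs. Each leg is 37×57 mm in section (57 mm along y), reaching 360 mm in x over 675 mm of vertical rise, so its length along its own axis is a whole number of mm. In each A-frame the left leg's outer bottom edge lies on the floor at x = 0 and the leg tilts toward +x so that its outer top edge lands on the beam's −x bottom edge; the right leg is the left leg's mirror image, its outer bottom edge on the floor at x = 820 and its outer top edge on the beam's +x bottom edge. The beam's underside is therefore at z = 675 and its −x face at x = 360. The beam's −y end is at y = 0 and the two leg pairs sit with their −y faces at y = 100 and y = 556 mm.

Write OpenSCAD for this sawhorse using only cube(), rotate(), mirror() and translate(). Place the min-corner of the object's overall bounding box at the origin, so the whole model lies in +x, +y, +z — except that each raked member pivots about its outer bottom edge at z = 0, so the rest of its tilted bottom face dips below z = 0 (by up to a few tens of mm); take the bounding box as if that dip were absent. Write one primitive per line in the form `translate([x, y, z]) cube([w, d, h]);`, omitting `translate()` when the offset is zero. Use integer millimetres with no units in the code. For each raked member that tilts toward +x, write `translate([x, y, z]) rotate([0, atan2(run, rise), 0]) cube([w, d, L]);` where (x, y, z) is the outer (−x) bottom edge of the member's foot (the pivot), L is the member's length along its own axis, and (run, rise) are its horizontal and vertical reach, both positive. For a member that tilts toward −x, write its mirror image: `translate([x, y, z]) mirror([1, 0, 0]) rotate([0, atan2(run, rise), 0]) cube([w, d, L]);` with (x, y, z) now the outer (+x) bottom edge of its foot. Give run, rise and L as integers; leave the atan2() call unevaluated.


translate([360, 0, 675]) cube([100, 713, 72]);
translate([0, 100, 0]) rotate([0, atan2(360, 675), 0]) cube([37, 57, 765]);
translate([820, 100, 0]) mirror([1, 0, 0]) rotate([0, atan2(360, 675), 0]) cube([37, 57, 765]);
translate([0, 556, 0]) rotate([0, atan2(360, 675), 0]) cube([37, 57, 765]);
translate([820, 556, 0]) mirror([1, 0, 0]) rotate([0, atan2(360, 675), 0]) cube([37, 57, 765]);


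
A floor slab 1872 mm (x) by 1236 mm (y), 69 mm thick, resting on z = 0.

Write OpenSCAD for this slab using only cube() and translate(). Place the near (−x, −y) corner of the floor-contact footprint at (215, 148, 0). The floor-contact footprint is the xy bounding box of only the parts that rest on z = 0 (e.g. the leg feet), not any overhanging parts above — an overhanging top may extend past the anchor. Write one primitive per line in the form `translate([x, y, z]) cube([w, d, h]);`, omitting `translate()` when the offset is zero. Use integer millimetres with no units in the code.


translate([215, 148, 0]) cube([1872, 1236, 69]);


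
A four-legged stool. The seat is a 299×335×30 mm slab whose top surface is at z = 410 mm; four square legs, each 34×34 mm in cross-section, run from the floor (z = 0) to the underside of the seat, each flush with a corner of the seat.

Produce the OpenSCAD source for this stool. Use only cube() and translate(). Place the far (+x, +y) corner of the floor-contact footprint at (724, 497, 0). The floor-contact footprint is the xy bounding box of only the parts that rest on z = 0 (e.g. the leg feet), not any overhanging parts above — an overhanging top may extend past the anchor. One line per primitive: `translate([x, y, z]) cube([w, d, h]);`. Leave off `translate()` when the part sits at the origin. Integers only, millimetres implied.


translate([425, 162, 380]) cube([299, 335, 30]);
translate([425, 162, 0]) cube([34, 34, 380]);
translate([690, 162, 0]) cube([34, 34, 380]);
translate([425, 463, 0]) cube([34, 34, 380]);
translate([690, 463, 0]) cube([34, 34, 380]);


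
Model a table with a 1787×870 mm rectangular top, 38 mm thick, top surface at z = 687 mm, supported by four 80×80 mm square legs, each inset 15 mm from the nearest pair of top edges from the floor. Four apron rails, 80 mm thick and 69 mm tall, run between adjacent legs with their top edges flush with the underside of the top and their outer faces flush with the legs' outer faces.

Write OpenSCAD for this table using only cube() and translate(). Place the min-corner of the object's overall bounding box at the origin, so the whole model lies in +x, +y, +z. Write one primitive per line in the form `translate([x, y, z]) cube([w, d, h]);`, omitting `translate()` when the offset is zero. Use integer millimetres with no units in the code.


// leg_h = 687 - 38 = 649
// apron z = 649 - 69 = 580
translate([0, 0, 649]) cube([1787, 870, 38]);
translate([15, 15, 0]) cube([80, 80, 649]);
translate([1692, 15, 0]) cube([80, 80, 649]);
translate([15, 775, 0]) cube([80, 80, 649]);
translate([1692, 775, 0]) cube([80, 80, 649]);
translate([95, 15, 580]) cube([1597, 80, 69]);
translate([95, 775, 580]) cube([1597, 80, 69]);
translate([15, 95, 580]) cube([80, 680, 69]);
translate([1692, 95, 580]) cube([80, 680, 69]);


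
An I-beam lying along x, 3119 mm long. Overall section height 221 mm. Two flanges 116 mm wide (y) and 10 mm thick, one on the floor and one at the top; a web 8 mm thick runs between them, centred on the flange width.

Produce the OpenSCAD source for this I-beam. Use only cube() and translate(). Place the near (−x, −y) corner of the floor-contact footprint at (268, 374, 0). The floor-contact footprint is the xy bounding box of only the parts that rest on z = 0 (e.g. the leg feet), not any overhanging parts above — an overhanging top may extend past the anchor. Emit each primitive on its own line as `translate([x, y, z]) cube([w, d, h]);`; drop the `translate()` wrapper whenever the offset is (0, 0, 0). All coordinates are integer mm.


translate([268, 374, 0]) cube([3119, 116, 10]);
translate([268, 428, 10]) cube([3119, 8, 201]);
translate([268, 374, 211]) cube([3119, 116, 10]);


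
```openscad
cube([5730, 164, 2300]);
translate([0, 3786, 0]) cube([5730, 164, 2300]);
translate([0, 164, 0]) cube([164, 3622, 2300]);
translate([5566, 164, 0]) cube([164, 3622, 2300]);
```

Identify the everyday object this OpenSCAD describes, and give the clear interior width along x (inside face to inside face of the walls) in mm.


A house (or room) frame. The interior width is 5402 mm.

Four 2300 mm walls enclosing a rectangle with no floor or roof — a room or house frame. Outside width is 5730 mm and wall thickness is 164 mm, so the interior width is 5730 − 2 × 164 = 5402 mm.


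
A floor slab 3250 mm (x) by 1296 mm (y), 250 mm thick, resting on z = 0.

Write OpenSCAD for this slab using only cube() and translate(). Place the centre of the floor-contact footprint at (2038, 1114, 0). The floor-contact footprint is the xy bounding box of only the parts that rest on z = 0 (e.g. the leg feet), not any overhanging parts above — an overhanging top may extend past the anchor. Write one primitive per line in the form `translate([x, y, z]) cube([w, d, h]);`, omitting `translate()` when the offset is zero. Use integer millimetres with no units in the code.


translate([413, 466, 0]) cube([3250, 1296, 250]);


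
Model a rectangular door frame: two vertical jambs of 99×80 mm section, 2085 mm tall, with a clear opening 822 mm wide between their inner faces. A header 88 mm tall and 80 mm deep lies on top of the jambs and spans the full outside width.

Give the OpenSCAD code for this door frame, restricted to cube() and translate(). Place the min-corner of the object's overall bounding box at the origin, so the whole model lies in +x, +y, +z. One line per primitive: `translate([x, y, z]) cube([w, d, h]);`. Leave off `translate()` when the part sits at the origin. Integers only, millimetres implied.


cube([99, 80, 2085]);
translate([921, 0, 0]) cube([99, 80, 2085]);
translate([0, 0, 2085]) cube([1020, 80, 88]);


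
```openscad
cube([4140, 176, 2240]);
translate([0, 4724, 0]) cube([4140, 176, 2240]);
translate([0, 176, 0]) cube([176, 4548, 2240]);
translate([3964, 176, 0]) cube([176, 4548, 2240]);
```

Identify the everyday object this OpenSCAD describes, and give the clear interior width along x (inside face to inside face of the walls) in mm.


A house (or room) frame. The interior width is 3788 mm.

Four 2240 mm walls enclosing a rectangle with no floor or roof — a room or house frame. Outside width is 4140 mm and wall thickness is 176 mm, so the interior width is 4140 − 2 × 176 = 3788 mm.


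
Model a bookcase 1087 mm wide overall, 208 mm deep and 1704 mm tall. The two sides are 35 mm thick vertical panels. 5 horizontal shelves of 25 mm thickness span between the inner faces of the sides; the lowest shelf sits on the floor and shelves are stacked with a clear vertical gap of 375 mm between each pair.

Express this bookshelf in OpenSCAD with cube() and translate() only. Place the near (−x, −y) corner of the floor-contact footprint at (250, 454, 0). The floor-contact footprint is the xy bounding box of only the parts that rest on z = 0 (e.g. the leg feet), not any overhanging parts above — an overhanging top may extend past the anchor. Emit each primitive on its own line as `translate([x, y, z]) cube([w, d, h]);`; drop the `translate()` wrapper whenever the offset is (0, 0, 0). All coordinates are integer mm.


translate([250, 454, 0]) cube([35, 208, 1704]);
translate([1302, 454, 0]) cube([35, 208, 1704]);
translate([285, 454, 0]) cube([1017, 208, 25]);
translate([285, 454, 400]) cube([1017, 208, 25]);
translate([285, 454, 800]) cube([1017, 208, 25]);
translate([285, 454, 1200]) cube([1017, 208, 25]);
translate([285, 454, 1600]) cube([1017, 208, 25]);


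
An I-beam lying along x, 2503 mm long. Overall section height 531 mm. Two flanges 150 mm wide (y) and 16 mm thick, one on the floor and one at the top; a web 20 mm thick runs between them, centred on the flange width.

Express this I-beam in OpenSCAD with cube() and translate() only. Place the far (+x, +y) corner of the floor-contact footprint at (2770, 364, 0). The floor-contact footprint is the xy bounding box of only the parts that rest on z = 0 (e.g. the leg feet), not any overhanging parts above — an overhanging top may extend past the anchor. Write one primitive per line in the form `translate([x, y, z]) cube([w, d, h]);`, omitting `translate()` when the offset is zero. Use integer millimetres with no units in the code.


translate([267, 214, 0]) cube([2503, 150, 16]);
translate([267, 279, 16]) cube([2503, 20, 499]);
translate([267, 214, 515]) cube([2503, 150, 16]);


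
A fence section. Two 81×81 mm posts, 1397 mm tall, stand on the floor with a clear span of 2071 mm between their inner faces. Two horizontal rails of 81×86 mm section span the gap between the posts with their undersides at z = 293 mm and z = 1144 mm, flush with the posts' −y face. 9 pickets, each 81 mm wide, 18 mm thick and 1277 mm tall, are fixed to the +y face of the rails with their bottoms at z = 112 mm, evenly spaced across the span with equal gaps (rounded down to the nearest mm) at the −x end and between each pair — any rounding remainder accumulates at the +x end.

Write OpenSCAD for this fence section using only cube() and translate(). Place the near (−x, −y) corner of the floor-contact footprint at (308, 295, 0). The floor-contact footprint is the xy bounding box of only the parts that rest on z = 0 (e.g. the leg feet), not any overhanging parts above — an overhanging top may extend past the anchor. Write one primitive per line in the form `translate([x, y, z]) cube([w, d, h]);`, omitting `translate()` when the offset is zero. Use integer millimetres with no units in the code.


translate([308, 295, 0]) cube([81, 81, 1397]);
translate([2460, 295, 0]) cube([81, 81, 1397]);
translate([389, 295, 293]) cube([2071, 81, 86]);
translate([389, 295, 1144]) cube([2071, 81, 86]);
translate([523, 376, 112]) cube([81, 18, 1277]);
translate([738, 376, 112]) cube([81, 18, 1277]);
translate([953, 376, 112]) cube([81, 18, 1277]);
translate([1168, 376, 112]) cube([81, 18, 1277]);
translate([1383, 376, 112]) cube([81, 18, 1277]);
translate([1598, 376, 112]) cube([81, 18, 1277]);
translate([1813, 376, 112]) cube([81, 18, 1277]);
translate([2028, 376, 112]) cube([81, 18, 1277]);
translate([2243, 376, 112]) cube([81, 18, 1277]);


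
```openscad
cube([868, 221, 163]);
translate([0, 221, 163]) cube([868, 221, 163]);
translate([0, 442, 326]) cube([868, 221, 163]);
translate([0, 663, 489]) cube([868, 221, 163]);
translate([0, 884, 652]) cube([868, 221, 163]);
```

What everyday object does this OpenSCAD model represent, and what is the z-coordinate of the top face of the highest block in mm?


A staircase. The total rise is 815 mm.

5 identical blocks, each offset up and back from the previous — a staircase. Each step is 163 mm tall and there are 5 of them, so the total rise is 5 × 163 = 815 mm.


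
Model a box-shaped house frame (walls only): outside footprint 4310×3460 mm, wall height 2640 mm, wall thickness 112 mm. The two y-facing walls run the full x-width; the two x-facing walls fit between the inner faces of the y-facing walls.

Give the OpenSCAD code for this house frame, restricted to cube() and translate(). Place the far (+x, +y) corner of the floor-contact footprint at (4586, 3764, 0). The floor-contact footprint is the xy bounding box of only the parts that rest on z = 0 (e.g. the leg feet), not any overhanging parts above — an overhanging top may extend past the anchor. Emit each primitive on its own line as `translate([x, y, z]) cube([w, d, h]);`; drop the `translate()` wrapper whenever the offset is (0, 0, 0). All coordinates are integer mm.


translate([276, 304, 0]) cube([4310, 112, 2640]);
translate([276, 3652, 0]) cube([4310, 112, 2640]);
translate([276, 416, 0]) cube([112, 3236, 2640]);
translate([4474, 416, 0]) cube([112, 3236, 2640]);


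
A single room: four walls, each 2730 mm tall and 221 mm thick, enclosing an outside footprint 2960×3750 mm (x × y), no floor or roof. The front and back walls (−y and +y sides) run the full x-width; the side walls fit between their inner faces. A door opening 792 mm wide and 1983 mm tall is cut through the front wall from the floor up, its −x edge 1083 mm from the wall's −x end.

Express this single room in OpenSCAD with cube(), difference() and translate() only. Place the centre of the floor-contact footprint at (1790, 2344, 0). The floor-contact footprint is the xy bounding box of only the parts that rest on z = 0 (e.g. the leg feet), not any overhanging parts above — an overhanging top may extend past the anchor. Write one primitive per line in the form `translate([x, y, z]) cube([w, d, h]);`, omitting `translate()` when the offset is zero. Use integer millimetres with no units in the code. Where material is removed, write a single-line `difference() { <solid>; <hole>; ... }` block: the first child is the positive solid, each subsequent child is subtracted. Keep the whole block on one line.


difference() { translate([310, 469, 0]) cube([2960, 221, 2730]); translate([1393, 469, 0]) cube([792, 221, 1983]); }
translate([310, 3998, 0]) cube([2960, 221, 2730]);
translate([310, 690, 0]) cube([221, 3308, 2730]);
translate([3049, 690, 0]) cube([221, 3308, 2730]);


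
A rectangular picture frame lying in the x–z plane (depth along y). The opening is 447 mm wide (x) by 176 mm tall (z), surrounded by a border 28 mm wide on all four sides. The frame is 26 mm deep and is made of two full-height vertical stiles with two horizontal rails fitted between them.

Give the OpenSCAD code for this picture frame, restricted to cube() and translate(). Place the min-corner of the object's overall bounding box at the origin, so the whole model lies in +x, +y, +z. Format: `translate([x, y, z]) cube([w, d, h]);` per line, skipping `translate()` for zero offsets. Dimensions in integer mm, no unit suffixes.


cube([28, 26, 232]);
translate([475, 0, 0]) cube([28, 26, 232]);
translate([28, 0, 0]) cube([447, 26, 28]);
translate([28, 0, 204]) cube([447, 26, 28]);


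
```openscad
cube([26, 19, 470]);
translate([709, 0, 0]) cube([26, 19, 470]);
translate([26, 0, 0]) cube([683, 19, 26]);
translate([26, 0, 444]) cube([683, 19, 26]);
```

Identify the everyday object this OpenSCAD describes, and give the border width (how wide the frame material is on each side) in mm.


A picture frame. The border width is 26 mm.

Four thin pieces enclosing a rectangular opening — a picture frame. The two full-height stiles are 470 mm tall; the top rail sits at z = 444 and is 26 mm tall, so the border above the opening is 470 − 444 = 26 mm, matching the stile x-width.
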